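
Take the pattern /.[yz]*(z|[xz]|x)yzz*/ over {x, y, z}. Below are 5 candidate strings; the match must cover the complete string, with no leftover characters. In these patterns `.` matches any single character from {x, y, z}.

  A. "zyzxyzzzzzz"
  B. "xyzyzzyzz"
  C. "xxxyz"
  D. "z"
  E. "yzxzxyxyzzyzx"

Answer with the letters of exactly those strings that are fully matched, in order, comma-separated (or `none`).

A → match
B → match
C → no match
D → no match
E → no match

A, B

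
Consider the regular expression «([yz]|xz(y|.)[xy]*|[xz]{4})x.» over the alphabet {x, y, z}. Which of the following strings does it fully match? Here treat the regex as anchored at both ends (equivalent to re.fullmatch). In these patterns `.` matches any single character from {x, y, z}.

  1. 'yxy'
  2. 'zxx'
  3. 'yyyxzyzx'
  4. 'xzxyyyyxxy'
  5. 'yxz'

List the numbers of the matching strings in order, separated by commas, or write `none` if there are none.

1, 2, 4, 5

1. 'yxy' → match
2. 'zxx' → match
3. 'yyyxzyzx' → no match
4. 'xzxyyyyxxy' → match
5. 'yxz' → match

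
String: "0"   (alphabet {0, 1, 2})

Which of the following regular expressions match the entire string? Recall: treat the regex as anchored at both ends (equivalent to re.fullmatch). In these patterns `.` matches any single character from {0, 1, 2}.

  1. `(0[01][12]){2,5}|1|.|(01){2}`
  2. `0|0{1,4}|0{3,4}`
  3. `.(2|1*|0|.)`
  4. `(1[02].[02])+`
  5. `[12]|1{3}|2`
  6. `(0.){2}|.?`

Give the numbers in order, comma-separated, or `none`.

1, 2, 3, 6

1 → match
2 → match
3 → match
4 → no match — must start with "1"
5 → no match
6 → match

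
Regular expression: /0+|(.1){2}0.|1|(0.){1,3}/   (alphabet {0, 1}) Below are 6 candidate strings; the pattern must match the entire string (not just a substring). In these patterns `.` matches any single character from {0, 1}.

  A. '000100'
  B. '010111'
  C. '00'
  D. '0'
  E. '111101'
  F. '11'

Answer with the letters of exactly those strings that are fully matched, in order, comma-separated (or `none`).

A, C, D, E

A. '000100' → match
B. '010111' → no match
C. '00' → match
D. '0' → match
E. '111101' → match
F. '11' → no match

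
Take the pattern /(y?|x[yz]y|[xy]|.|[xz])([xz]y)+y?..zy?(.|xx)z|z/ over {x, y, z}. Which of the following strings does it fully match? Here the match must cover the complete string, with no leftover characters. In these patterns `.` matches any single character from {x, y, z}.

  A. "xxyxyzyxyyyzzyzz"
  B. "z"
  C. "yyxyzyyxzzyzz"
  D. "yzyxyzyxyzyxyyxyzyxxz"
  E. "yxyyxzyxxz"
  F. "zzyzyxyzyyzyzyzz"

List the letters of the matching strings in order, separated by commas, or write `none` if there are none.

A, B, D, E, F

A → match
B. "z" → match
C → no match
D → match
E. "yxyyxzyxxz" → match
F → match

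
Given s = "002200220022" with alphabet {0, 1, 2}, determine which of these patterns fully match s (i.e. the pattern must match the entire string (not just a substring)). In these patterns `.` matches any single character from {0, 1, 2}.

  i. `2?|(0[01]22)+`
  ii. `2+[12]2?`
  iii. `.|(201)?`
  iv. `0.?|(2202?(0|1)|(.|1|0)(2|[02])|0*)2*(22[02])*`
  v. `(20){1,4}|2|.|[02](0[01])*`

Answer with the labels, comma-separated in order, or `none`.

i → match
ii → no match — must start with "2"
iii → no match
iv → no match
v → no match

i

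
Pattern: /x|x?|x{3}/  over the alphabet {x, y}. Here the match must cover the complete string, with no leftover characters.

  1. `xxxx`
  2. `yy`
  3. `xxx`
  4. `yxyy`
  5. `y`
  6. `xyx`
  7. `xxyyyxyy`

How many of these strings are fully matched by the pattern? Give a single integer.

1

1 → no match
2 → no match
3 → match
4 → no match
5 → no match
6 → no match
7 → no match
Total matched: 1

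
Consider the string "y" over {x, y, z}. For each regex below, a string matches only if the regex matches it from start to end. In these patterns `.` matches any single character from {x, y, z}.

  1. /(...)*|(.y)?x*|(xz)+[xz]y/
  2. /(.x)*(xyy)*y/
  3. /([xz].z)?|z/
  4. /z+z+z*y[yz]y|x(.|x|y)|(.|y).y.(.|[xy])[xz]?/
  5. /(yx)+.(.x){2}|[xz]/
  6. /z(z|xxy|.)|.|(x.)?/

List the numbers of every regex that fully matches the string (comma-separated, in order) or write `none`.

1 → no match
2 → match
3 → no match
4 → no match
5 → no match
6 → match

2, 6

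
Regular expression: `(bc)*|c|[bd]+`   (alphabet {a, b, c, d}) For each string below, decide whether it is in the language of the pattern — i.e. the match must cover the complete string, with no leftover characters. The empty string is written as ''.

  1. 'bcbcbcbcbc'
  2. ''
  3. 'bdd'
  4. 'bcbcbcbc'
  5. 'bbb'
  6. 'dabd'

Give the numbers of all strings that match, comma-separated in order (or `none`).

1, 2, 3, 4, 5

1 → match
2 → match
3 → match
4 → match
5 → match
6 → no match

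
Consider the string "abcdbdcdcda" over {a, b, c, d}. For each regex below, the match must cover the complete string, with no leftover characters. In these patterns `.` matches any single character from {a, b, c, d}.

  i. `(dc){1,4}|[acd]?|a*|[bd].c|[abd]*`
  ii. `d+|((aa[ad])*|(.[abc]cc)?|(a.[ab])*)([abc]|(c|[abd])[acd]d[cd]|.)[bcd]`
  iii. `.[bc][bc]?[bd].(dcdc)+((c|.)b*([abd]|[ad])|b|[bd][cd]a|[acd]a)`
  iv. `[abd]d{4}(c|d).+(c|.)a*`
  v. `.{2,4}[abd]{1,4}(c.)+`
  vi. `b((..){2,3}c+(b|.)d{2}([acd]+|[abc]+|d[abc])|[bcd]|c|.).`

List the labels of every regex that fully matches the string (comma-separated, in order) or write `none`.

i → no match
ii → no match
iii → match
iv → no match
v → no match
vi → no match — must start with "b"

iii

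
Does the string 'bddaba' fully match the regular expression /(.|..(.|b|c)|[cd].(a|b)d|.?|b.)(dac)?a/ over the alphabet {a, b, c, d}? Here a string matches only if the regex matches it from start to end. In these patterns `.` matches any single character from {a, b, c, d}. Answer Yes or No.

No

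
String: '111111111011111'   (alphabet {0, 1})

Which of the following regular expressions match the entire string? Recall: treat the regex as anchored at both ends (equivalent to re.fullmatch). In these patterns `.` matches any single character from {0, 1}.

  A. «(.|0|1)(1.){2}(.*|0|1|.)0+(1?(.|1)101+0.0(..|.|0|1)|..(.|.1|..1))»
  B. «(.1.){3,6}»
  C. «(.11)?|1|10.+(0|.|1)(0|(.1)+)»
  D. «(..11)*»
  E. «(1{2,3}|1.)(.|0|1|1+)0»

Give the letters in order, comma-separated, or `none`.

A → match
B → match
C → no match
D → no match
E → no match — must end with '0'

A, B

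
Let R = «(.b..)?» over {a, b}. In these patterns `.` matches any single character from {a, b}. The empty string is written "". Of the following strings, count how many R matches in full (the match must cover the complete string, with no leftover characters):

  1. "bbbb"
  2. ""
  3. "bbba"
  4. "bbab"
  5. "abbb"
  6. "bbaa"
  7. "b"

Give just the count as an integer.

1. "bbbb" → match
2. "" → match
3. "bbba" → match
4. "bbab" → match
5. "abbb" → match
6. "bbaa" → match
7. "b" → no match
Total matched: 6

6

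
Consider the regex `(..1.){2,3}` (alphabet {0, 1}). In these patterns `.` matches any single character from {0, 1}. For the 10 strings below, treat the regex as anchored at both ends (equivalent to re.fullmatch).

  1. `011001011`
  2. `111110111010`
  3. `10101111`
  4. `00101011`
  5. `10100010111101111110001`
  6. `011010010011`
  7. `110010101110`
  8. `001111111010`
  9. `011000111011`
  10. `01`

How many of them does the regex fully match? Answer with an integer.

1 → no match
2 → match
3 → match
4 → match
5 → no match
6 → no match
7 → no match
8 → match
9 → match
10 → no match
Total matched: 5

5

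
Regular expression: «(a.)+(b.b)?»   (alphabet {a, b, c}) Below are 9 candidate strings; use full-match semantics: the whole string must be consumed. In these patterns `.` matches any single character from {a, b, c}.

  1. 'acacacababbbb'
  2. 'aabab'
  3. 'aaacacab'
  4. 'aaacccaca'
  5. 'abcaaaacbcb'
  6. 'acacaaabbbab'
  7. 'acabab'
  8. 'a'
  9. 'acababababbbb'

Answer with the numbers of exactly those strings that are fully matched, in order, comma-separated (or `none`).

1 → match
2 → match
3 → match
4 → no match
5 → no match
6 → no match
7 → match
8 → no match
9 → match

1, 2, 3, 7, 9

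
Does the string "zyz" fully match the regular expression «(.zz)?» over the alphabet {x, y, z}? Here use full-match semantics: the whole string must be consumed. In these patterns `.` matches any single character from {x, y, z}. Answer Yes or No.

No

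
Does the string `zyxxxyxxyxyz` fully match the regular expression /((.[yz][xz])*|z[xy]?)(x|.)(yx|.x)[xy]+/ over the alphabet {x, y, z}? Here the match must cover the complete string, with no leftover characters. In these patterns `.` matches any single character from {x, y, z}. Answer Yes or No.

No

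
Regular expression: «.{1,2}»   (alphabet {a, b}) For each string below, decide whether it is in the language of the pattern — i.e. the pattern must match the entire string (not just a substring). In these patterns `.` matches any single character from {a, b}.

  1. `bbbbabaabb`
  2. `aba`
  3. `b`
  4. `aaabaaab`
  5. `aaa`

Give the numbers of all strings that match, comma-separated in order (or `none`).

1 → no match
2 → no match
3 → match
4 → no match
5 → no match

3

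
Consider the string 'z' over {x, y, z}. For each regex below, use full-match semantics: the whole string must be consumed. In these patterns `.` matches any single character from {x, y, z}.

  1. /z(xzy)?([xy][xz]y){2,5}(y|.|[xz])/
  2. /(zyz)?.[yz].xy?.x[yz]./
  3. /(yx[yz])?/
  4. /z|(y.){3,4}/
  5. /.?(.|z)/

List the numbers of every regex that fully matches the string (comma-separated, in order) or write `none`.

4, 5

1 → no match
2 → no match
3 → no match
4 → match
5 → match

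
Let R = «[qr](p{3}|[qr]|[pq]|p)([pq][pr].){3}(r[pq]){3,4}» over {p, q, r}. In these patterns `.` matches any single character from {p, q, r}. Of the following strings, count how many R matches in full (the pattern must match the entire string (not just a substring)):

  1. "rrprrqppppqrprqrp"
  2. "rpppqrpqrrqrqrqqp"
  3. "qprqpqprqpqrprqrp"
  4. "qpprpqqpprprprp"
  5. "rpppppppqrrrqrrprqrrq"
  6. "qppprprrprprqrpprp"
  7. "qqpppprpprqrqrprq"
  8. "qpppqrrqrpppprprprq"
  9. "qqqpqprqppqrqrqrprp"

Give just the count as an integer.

1 → match
2 → no match
3 → no match
4 → no match
5 → no match
6 → no match
7 → match
8 → match
9 → match
Total matched: 4

4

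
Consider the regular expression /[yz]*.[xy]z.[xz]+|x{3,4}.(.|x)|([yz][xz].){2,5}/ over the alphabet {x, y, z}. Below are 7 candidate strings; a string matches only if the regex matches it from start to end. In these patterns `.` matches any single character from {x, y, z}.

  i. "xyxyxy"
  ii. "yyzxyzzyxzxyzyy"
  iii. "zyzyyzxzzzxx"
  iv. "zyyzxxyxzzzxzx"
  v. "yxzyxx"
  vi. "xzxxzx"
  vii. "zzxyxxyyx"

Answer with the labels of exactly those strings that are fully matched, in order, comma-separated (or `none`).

i → no match
ii → no match
iii → match
iv → no match
v → match
vi → no match
vii → no match

iii, v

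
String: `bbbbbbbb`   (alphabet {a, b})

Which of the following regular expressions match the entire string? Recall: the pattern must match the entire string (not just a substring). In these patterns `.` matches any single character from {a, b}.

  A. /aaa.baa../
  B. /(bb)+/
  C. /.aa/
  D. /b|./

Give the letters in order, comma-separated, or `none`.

B

A → no match — must start with `aaa`
B → match
C → no match — must end with `aa`
D → no match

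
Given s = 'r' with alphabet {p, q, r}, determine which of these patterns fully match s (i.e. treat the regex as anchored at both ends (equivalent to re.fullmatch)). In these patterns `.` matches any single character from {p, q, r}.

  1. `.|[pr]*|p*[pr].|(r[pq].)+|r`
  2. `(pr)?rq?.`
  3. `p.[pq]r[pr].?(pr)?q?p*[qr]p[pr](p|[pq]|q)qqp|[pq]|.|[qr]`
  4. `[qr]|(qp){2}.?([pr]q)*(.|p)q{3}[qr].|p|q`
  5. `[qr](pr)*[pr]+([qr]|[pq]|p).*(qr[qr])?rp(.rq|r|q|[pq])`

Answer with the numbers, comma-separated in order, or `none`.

1 → match
2 → no match
3 → match
4 → match
5 → no match

1, 3, 4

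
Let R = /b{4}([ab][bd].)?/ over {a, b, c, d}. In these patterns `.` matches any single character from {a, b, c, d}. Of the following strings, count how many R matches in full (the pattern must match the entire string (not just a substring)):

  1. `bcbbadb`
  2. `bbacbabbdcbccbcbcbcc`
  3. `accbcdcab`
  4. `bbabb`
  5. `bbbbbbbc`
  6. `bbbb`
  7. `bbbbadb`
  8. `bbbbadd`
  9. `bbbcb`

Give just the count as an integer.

3

1. `bcbbadb` → no match
2 → no match
3. `accbcdcab` → no match — must start with `b`
4. `bbabb` → no match
5. `bbbbbbbc` → no match
6. `bbbb` → match
7. `bbbbadb` → match
8. `bbbbadd` → match
9. `bbbcb` → no match
Total matched: 3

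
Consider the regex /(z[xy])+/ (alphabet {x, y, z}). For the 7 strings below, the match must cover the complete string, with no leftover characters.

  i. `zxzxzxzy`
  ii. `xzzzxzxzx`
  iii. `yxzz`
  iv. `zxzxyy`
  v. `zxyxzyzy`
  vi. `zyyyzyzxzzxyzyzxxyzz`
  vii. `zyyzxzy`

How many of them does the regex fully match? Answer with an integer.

1

i. `zxzxzxzy` → match
ii. `xzzzxzxzx` → no match — must start with `z`
iii. `yxzz` → no match — must start with `z`
iv. `zxzxyy` → no match
v. `zxyxzyzy` → no match
vi → no match
vii. `zyyzxzy` → no match
Total matched: 1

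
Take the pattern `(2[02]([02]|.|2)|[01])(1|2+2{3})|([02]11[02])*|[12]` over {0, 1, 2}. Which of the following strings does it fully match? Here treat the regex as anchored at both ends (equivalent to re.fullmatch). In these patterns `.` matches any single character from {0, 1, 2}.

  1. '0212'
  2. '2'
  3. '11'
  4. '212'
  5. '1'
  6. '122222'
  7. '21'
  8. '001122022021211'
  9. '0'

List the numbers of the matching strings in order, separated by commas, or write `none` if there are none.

2, 3, 5, 6

1 → no match
2 → match
3 → match
4 → no match
5 → match
6 → match
7 → no match
8 → no match
9 → no match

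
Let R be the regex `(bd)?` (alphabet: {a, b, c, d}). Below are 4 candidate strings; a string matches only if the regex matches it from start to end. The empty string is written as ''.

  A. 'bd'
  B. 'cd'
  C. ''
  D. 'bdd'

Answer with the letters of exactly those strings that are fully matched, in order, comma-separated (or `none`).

A → match
B → no match
C → match
D → no match

A, C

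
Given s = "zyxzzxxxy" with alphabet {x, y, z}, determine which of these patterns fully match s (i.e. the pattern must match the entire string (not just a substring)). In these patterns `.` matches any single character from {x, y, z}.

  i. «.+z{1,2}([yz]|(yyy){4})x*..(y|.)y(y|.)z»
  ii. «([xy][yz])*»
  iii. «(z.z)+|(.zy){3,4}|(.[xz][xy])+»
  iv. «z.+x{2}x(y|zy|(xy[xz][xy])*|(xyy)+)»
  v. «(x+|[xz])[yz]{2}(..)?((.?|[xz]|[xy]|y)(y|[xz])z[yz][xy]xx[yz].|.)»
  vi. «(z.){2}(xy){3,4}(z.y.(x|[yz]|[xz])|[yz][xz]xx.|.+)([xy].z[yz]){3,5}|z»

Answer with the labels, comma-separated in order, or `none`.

i → no match — must end with "z"
ii → no match
iii → no match
iv → match
v → no match
vi → no match

iv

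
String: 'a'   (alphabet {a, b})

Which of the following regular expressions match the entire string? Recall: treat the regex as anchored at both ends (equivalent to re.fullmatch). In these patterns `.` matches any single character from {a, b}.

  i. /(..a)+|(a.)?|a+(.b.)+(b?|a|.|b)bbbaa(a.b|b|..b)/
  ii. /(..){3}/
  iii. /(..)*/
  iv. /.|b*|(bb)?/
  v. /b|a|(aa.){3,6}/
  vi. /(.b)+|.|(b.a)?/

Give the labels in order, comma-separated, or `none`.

iv, v, vi

i → no match
ii → no match
iii → no match
iv → match
v → match
vi → match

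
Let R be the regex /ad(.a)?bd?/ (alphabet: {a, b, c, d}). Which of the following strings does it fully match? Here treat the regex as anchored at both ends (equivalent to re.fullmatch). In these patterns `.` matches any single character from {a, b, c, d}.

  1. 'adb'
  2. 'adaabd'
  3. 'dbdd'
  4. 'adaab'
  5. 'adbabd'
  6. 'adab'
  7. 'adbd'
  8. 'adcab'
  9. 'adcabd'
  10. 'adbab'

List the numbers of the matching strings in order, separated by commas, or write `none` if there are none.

1, 2, 4, 5, 7, 8, 9, 10

1. 'adb' → match
2. 'adaabd' → match
3. 'dbdd' → no match — must start with 'ad'
4. 'adaab' → match
5. 'adbabd' → match
6. 'adab' → no match
7. 'adbd' → match
8. 'adcab' → match
9. 'adcabd' → match
10. 'adbab' → match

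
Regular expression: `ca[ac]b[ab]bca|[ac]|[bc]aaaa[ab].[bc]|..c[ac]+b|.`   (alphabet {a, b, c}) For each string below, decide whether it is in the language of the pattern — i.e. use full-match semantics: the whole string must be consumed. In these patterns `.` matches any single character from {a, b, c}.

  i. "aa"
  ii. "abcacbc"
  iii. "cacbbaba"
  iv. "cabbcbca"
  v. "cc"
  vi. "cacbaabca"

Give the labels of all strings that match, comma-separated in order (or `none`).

none

i → no match
ii → no match
iii → no match
iv → no match
v → no match
vi → no match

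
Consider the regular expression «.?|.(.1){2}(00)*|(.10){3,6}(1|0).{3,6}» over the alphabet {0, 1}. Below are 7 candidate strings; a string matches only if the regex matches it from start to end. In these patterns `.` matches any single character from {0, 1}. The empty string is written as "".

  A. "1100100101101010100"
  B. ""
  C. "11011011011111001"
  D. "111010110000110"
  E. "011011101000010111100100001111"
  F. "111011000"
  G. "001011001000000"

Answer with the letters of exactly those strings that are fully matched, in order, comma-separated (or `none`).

A → match
B → match
C → no match
D → no match
E → no match
F → no match
G → no match

A, B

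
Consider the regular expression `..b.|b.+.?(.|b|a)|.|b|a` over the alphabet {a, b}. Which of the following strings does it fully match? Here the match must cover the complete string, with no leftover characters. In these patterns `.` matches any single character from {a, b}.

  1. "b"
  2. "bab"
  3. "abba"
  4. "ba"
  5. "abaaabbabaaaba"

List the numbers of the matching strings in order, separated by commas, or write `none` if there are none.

1, 2, 3

1 → match
2 → match
3 → match
4 → no match
5 → no match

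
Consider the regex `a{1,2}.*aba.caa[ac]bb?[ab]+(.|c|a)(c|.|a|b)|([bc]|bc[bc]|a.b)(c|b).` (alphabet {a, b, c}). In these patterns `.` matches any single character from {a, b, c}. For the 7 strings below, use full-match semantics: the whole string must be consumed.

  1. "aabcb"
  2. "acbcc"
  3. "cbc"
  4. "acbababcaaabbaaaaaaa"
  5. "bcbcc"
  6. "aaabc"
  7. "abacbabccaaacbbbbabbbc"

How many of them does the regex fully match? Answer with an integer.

1. "aabcb" → match
2. "acbcc" → match
3. "cbc" → match
4 → match
5. "bcbcc" → match
6. "aaabc" → no match
7 → no match
Total matched: 5

5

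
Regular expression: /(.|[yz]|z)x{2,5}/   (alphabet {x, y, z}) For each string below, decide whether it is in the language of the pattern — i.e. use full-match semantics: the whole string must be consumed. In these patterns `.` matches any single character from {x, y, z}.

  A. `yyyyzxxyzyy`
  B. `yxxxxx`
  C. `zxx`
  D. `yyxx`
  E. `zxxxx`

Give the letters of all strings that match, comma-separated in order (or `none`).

A → no match — must end with `x`
B → match
C → match
D → no match
E → match

B, C, E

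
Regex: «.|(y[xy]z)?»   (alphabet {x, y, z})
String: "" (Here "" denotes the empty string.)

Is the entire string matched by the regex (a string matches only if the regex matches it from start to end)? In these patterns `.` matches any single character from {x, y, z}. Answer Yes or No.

Yes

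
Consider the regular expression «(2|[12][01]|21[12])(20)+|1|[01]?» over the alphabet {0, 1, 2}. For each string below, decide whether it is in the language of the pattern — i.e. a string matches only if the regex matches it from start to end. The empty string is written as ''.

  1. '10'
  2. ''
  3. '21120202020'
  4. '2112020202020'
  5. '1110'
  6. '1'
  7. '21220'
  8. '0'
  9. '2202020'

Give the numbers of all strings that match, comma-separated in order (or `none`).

2, 3, 4, 6, 7, 8, 9

1 → no match
2 → match
3 → match
4 → match
5 → no match
6 → match
7 → match
8 → match
9 → match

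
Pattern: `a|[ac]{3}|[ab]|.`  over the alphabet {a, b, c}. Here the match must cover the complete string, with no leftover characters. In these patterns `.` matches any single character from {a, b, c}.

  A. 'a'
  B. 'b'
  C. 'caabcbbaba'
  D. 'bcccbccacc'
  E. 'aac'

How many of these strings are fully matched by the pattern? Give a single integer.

3

A. 'a' → match
B. 'b' → match
C. 'caabcbbaba' → no match
D. 'bcccbccacc' → no match
E. 'aac' → match
Total matched: 3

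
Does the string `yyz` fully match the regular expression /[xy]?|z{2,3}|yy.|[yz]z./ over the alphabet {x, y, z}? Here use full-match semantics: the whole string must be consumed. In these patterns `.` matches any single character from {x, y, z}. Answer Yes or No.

Yes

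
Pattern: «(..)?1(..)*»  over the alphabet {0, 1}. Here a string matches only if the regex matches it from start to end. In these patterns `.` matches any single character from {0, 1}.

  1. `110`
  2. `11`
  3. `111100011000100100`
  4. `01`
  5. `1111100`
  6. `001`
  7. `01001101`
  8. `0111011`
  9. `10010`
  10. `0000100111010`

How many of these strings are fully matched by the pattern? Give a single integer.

1 → match
2 → no match
3 → no match
4 → no match
5 → match
6 → match
7 → no match
8 → match
9 → match
10 → no match
Total matched: 5

5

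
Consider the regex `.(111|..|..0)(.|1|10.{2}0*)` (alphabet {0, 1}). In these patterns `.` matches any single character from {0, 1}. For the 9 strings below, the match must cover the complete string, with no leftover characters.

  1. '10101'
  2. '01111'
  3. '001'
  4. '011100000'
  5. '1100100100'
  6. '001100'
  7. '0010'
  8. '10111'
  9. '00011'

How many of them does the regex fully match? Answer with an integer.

5

1 → match
2 → match
3 → no match
4 → match
5 → match
6 → no match
7 → match
8 → no match
9 → no match
Total matched: 5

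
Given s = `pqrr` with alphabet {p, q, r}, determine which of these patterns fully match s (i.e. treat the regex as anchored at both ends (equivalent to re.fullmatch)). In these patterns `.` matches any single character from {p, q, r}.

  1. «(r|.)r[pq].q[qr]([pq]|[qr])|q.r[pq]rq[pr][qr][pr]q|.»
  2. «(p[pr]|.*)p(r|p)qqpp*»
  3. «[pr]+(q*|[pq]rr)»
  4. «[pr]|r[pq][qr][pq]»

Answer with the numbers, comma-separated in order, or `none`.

1 → no match
2 → no match
3 → match
4 → no match

3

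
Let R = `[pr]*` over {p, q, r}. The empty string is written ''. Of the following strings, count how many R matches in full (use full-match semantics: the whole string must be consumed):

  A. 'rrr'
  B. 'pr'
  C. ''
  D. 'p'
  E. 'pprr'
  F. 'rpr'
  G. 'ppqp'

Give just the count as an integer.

A → match
B → match
C → match
D → match
E → match
F → match
G → no match
Total matched: 6

6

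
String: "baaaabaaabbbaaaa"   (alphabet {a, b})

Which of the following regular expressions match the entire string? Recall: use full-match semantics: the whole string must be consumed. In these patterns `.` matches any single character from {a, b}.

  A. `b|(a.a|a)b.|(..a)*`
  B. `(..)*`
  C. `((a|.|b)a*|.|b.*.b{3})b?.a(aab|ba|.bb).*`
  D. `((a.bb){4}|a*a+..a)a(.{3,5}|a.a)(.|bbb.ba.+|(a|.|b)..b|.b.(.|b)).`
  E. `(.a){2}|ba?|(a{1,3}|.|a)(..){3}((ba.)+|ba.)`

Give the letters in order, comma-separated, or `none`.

B, C

A → no match
B → match
C → match
D → no match
E → no match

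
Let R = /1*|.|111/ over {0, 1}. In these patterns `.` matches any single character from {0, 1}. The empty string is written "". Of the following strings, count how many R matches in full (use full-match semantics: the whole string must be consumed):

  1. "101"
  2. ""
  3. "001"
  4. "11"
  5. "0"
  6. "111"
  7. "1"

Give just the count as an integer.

1 → no match
2 → match
3 → no match
4 → match
5 → match
6 → match
7 → match
Total matched: 5

5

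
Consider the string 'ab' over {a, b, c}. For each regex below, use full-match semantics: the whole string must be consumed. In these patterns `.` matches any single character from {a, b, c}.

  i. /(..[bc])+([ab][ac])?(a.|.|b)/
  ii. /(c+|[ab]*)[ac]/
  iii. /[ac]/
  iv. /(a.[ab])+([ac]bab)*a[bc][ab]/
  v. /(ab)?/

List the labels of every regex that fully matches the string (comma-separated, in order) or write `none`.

i → no match
ii → no match
iii → no match
iv → no match
v → match

v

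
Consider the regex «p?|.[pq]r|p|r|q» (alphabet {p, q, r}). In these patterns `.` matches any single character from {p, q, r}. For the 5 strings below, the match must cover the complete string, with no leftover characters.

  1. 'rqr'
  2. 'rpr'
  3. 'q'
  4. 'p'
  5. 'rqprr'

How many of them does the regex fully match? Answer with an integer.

4

1 → match
2 → match
3 → match
4 → match
5 → no match
Total matched: 4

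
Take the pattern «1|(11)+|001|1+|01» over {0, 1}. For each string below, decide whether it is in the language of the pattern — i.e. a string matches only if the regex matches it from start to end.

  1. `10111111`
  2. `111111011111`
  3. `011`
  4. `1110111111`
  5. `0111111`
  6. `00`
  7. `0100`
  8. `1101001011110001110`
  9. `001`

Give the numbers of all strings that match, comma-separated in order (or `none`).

9

1. `10111111` → no match
2. `111111011111` → no match
3. `011` → no match
4. `1110111111` → no match
5. `0111111` → no match
6. `00` → no match
7. `0100` → no match
8 → no match
9. `001` → match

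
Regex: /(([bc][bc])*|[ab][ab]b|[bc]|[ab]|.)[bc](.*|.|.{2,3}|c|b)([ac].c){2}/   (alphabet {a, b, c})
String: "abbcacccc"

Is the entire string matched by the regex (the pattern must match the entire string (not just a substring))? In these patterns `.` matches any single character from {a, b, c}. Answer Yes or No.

Yes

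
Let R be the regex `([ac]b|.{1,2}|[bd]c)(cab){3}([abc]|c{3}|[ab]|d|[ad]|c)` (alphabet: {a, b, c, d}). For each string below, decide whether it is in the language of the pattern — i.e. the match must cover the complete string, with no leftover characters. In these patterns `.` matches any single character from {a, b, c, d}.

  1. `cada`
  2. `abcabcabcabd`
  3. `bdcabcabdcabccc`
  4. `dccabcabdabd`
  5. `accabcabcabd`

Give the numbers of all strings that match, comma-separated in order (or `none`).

1 → no match
2 → match
3 → no match
4 → no match
5 → match

2, 5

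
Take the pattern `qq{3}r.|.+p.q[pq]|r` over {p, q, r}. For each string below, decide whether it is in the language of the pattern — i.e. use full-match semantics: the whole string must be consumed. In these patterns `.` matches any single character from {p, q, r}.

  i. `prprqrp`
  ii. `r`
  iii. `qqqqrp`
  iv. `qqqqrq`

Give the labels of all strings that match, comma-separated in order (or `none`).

i → no match
ii → match
iii → match
iv → match

ii, iii, iv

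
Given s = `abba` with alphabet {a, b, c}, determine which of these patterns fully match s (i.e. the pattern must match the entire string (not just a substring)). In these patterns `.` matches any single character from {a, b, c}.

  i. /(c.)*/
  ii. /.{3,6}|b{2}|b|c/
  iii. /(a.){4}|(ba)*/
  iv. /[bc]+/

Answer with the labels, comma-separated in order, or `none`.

ii

i → no match
ii → match
iii → no match
iv → no match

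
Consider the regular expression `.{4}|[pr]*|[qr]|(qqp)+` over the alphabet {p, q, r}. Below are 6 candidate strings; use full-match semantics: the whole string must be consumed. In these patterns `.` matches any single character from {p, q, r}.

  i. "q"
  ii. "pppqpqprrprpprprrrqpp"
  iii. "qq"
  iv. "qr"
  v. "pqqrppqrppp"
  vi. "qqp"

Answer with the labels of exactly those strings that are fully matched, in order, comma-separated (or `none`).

i → match
ii → no match
iii → no match
iv → no match
v → no match
vi → match

i, vi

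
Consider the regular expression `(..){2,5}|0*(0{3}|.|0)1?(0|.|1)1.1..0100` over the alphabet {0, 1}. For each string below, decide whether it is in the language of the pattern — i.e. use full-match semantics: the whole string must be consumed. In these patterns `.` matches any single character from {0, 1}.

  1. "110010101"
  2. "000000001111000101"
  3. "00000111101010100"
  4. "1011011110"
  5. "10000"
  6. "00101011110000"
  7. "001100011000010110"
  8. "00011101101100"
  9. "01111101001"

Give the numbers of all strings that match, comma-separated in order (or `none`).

3, 4

1 → no match
2 → no match
3 → match
4 → match
5 → no match
6 → no match
7 → no match
8 → no match
9 → no match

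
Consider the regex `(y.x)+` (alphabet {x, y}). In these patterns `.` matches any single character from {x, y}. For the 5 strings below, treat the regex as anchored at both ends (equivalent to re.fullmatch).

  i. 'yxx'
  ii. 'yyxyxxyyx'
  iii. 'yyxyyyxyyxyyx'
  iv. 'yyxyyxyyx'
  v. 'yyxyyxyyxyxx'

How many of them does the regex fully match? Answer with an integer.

4

i → match
ii → match
iii → no match
iv → match
v → match
Total matched: 4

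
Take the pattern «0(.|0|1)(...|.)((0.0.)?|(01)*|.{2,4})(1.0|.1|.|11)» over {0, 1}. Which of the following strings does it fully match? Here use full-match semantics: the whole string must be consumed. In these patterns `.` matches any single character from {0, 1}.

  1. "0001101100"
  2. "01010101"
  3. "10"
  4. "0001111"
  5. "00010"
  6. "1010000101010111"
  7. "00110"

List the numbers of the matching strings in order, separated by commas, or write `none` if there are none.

1 → match
2 → match
3 → no match — must start with "0"
4 → match
5 → no match
6 → no match — must start with "0"
7 → no match

1, 2, 4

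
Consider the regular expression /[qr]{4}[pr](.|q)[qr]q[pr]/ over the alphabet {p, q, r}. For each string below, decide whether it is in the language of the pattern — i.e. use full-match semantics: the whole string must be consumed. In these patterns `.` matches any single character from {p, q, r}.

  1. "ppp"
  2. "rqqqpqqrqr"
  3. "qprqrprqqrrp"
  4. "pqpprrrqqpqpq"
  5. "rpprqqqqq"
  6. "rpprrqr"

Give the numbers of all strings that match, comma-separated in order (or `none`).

1 → no match
2 → no match
3 → no match
4 → no match
5 → no match
6 → no match

none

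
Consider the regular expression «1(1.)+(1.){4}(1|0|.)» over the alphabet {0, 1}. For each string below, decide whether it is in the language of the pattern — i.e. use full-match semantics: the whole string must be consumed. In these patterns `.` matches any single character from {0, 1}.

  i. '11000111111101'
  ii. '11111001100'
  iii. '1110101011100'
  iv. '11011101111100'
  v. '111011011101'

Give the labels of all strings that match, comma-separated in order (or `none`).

i → no match
ii → no match
iii → no match
iv → match
v → no match

iv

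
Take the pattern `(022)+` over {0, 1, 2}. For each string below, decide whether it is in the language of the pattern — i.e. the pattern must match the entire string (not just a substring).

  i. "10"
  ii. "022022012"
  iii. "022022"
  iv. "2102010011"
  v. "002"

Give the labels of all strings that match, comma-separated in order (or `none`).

i → no match — must start with "022"
ii → no match — must end with "022"
iii → match
iv → no match — must start with "022"
v → no match — must start with "022"

iii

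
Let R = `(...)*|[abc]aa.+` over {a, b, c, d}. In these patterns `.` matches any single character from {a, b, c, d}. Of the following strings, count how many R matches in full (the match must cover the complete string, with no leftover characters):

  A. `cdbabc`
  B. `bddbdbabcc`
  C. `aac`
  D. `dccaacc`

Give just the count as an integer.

2

A. `cdbabc` → match
B. `bddbdbabcc` → no match
C. `aac` → match
D. `dccaacc` → no match
Total matched: 2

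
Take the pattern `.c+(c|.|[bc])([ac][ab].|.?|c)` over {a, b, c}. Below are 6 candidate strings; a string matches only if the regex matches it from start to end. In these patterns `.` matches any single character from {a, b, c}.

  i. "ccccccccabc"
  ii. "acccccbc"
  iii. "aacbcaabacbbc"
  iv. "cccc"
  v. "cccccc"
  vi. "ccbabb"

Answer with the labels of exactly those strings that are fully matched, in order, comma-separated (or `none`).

i, ii, iv, v, vi

i. "ccccccccabc" → match
ii. "acccccbc" → match
iii → no match
iv. "cccc" → match
v. "cccccc" → match
vi. "ccbabb" → match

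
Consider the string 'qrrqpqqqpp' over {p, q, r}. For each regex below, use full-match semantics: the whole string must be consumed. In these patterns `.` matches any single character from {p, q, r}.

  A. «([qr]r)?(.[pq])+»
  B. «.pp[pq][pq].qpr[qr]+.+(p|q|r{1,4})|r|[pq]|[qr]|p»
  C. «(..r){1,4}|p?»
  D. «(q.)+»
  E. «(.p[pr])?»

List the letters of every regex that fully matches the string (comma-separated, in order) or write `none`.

A

A → match
B → no match
C → no match
D → no match
E → no match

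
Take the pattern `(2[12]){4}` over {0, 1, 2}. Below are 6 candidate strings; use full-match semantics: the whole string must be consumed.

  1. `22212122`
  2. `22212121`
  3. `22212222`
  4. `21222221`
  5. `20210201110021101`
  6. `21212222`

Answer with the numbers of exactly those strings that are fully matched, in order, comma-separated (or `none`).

1 → match
2 → match
3 → match
4 → match
5 → no match
6 → match

1, 2, 3, 4, 6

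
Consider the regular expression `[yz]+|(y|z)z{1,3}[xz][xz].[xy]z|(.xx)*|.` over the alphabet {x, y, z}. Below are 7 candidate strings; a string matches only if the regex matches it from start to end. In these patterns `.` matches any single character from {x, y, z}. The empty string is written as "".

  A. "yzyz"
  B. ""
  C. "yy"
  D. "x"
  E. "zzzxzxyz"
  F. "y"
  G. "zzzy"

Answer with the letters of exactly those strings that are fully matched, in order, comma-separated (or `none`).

A → match
B → match
C → match
D → match
E → match
F → match
G → match

A, B, C, D, E, F, G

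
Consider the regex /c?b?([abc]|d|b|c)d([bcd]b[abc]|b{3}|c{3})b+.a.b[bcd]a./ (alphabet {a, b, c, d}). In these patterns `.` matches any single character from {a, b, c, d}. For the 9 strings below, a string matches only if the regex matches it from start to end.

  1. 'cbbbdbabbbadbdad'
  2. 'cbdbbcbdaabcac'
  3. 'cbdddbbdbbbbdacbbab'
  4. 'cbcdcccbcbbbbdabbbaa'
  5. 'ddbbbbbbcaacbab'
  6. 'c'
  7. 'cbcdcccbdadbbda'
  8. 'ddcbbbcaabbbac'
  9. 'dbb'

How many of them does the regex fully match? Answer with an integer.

1

1 → no match
2 → match
3 → no match
4 → no match
5 → no match
6 → no match
7 → no match
8 → no match
9 → no match
Total matched: 1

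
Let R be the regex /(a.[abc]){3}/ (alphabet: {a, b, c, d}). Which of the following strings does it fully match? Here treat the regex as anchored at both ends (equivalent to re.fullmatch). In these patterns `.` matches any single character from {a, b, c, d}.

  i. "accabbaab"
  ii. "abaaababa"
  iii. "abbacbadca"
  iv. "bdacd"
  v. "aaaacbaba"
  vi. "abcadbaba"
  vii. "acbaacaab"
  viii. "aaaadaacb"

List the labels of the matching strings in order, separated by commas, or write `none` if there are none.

i → match
ii → match
iii → no match
iv → no match — must start with "a"
v → match
vi → match
vii → match
viii → match

i, ii, v, vi, vii, viii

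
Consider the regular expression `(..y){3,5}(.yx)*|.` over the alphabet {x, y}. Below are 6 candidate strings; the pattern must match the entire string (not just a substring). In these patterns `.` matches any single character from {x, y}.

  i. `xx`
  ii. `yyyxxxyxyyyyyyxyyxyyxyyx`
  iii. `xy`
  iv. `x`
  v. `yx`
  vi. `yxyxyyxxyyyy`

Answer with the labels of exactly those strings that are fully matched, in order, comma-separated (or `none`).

iv, vi

i → no match
ii → no match
iii → no match
iv → match
v → no match
vi → match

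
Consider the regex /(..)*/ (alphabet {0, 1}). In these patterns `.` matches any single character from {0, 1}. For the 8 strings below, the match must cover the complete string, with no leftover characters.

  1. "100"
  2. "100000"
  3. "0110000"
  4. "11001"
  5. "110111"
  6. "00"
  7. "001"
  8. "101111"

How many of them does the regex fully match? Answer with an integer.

1 → no match
2 → match
3 → no match
4 → no match
5 → match
6 → match
7 → no match
8 → match
Total matched: 4

4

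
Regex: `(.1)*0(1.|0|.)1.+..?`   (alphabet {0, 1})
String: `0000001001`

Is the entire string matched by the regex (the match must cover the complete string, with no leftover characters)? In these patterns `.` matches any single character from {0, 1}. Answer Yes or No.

No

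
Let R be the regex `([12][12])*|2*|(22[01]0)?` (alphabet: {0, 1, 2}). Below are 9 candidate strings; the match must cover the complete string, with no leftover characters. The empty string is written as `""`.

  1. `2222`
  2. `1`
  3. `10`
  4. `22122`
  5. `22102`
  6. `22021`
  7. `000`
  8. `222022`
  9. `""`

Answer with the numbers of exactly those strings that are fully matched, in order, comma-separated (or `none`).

1 → match
2 → no match
3 → no match
4 → no match
5 → no match
6 → no match
7 → no match
8 → no match
9 → match

1, 9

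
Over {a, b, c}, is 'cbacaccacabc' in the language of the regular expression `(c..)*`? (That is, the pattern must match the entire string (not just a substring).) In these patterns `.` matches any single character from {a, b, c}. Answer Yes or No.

No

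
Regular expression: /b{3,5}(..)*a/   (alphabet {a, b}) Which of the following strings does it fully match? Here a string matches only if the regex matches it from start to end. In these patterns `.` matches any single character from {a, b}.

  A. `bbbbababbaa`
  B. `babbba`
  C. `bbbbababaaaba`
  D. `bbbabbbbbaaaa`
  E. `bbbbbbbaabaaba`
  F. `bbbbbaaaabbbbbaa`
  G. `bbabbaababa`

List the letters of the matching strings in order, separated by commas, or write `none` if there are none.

A → match
B → no match
C → match
D → no match
E → match
F → match
G → no match

A, C, E, F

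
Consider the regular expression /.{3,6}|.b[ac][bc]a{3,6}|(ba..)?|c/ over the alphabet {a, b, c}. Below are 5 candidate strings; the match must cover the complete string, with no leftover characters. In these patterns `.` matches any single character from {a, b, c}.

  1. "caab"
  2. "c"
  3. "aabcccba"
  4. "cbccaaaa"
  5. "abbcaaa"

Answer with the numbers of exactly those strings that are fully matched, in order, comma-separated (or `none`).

1 → match
2 → match
3 → no match
4 → match
5 → no match

1, 2, 4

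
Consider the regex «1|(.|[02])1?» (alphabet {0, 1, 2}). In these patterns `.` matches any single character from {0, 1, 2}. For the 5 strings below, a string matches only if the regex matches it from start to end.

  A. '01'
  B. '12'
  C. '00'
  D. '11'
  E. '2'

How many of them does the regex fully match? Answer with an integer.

A → match
B → no match
C → no match
D → match
E → match
Total matched: 3

3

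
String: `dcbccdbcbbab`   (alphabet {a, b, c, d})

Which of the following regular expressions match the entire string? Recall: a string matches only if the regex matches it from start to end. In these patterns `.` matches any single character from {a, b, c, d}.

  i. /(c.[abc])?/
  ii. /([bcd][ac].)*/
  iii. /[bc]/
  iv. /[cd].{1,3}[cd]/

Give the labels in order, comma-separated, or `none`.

i → no match
ii → match
iii → no match
iv → no match

ii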